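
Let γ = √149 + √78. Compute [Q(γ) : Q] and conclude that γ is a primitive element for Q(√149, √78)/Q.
[Q(γ) : Q] = 4 (equivalently, Q(γ) = Q(√149, √78))

Obviously Q(γ) ⊆ Q(√149, √78), and [Q(√149, √78):Q] = 4 (since 149, 78 are distinct squarefree integers > 1 with 11622 not a perfect square). To show equality we compute the minimal polynomial of γ. From γ = √149 + √78: γ^2 = 149 + 2√(11622) + 78 = 227 + 2√(11622), so γ^2 - 227 = 2√(11622); squaring, (γ^2 - 227)^2 = 4·11622, i.e. γ^4 - 454γ^2 + 51529 - 46488 = 0, i.e. γ^4 - 454γ^2 + 5041 = 0. So γ is a root of x^4 - 454x^2 + 5041. This polynomial is irreducible over Q: it has no rational root (each ±√149 ± √78 is irrational), and any factorization into two quadratics over Q would force √(11622) ∈ Q (pairing opposite roots) or √149, √78 ∈ Q (other pairings), all impossible. Hence [Q(γ):Q] = 4 = [Q(√149, √78):Q], so Q(γ) = Q(√149, √78).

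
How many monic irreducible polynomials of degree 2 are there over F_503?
There are 126253 monic irreducible polynomials of degree 2 over F_503

Each element of F_{503^2} that lies in no proper subfield is a root of exactly one monic irreducible of degree 2 over F_503, and each such polynomial has 2 distinct roots in F_{503^2}. By Möbius inversion the count is N_503(2) = (1/2) Σ_{d|2} μ(2/d) · 503^d = (1/2)(μ(2)·503^1 + μ(1)·503^2) = 252506/2 = 126253.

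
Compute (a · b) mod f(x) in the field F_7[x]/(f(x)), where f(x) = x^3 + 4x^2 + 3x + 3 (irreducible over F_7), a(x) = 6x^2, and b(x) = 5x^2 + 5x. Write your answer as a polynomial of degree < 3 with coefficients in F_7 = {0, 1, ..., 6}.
a · b ≡ 4x^2 + 5x + 4 (mod f(x))

Multiply in F_7[x]: a(x)·b(x) = (6x^2)·(5x^2 + 5x) = 2x^4 + 2x^3. This has degree ≥ 3, so divide by f(x) over F_7: 2x^4 + 2x^3 = (2x + 1)·(x^3 + 4x^2 + 3x + 3) + (4x^2 + 5x + 4). Hence a·b ≡ 4x^2 + 5x + 4 (mod f). (F_7[x]/(f) is a field with 7^3 = 343 elements since f is irreducible of degree 3.)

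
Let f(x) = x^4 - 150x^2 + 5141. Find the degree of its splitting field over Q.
[K : Q] = 4

Solving the quadratic in x^2: x^2 = (150 ± √(150^2 - 4·5141))/2 = (150 ± √1936)/2 = (150 ± 44)/2, giving x^2 = 97 or x^2 = 53. So f(x) = (x^2 - 97)(x^2 - 53) and the roots of f are ±√97, ±√53. Hence the splitting field is K = Q(√97, √53). Since 97 and 53 are distinct squarefree integers > 1, their product 5141 is not a perfect square, so √53 ∉ Q(√97). By the tower law [K:Q] = [Q(√97,√53):Q(√97)] · [Q(√97):Q] = 2 · 2 = 4.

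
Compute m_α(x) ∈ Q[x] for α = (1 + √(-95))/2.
m_α(x) = x^2 - x + 24

From 2α - 1 = √(-95), squaring gives (2α - 1)^2 = -95, i.e. 4α^2 - 4α + 1 = -95, so α^2 - α + (1 + 95)/4 = 0. Since -95 ≡ 1 (mod 4), (1 + 95)/4 = 24 ∈ Z. The polynomial x^2 - x + 24 has discriminant 1 - 4·(24) = -95, which is not a perfect square in Q (d = -95 is squarefree and ≠ 1), so x^2 - x + 24 is irreducible over Q. It is the minimal polynomial of α.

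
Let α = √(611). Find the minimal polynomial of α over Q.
m_α(x) = x^2 - 611

α satisfies α^2 - 611 = 0, so x^2 - 611 annihilates α. Since d = 611 is squarefree and ≠ 1, it is not a perfect square in Q, so x^2 - 611 has no rational root and is therefore irreducible over Q (a degree-2 polynomial over a field is irreducible iff it has no root). Hence m_α(x) = x^2 - 611.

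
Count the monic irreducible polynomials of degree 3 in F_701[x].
There are 114823800 monic irreducible polynomials of degree 3 over F_701

Each element of F_{701^3} that lies in no proper subfield is a root of exactly one monic irreducible of degree 3 over F_701, and each such polynomial has 3 distinct roots in F_{701^3}. By Möbius inversion the count is N_701(3) = (1/3) Σ_{d|3} μ(3/d) · 701^d = (1/3)(μ(3)·701^1 + μ(1)·701^3) = 344471400/3 = 114823800.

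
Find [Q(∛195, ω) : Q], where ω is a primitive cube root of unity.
[Q(∛195, ω) : Q] = 6

[Q(∛195):Q] = 3 (min poly x^3 - 195, irreducible since 195 is not a perfect cube). [Q(ω):Q] = 2 (min poly x^2 + x + 1). Since Q(∛195) ⊂ R and ω ∉ R, we have ω ∉ Q(∛195), so x^2 + x + 1 remains irreducible over Q(∛195) and [Q(∛195, ω) : Q(∛195)] = 2. By the tower law, [Q(∛195, ω) : Q] = 3 · 2 = 6. (In fact Q(∛195, ω) is the splitting field of x^3 - 195 over Q.)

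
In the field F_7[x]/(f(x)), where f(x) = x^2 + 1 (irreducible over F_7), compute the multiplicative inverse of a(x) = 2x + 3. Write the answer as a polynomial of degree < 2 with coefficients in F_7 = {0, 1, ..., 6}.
a(x)^(-1) ≡ 2x + 4 (mod f(x))

Since f is irreducible over F_7, F_7[x]/(f) is a field and a(x) ≠ 0 has an inverse. Apply the extended Euclidean algorithm to f(x) and a(x) in F_7[x]: f(x) = (4x + 1)·a(x) + (5). The last nonzero remainder is the constant 5 = gcd(f, a) in F_7. Back-substituting through the division chain expresses 5 = s(x)·a(x) + t(x)·f(x) with s(x) ≡ 3x + 6 (mod f), so (3x + 6)·a(x) ≡ 5 (mod f). Multiplying by 5^(-1) ≡ 3 in F_7 gives a(x)^(-1) ≡ 3·(3x + 6) ≡ 2x + 4 (mod f). Check: (2x + 3)·(2x + 4) = 4x^2 + 5 ≡ 1 (mod x^2 + 1).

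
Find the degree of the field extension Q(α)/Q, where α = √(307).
[Q(α):Q] = 2

[Q(α):Q] equals the degree of the minimal polynomial of α. Here α^2 = 307 and x^2 - 307 is irreducible (d = 307 is squarefree, ≠ 1, hence not a square), so deg(m_α) = 2. Thus [Q(α):Q] = 2.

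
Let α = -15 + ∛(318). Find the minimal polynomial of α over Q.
m_α(x) = x^3 + 45x^2 + 675x + 3057

Set β = α + 15 = ∛(318), so β^3 = 318. Then (α + 15)^3 - 318 = 0, i.e. α is a root of g(x) = (x + 15)^3 - 318 = x^3 + 45x^2 + 675x + 3057. Since g(x) = h(x + 15) where h(x) = x^3 - 318, and h is irreducible over Q (because 318 is not a perfect cube, so h has no rational root, and a monic cubic with no rational root is irreducible), g is also irreducible (irreducibility is preserved under the substitution x → x + 15). Hence m_α(x) = x^3 + 45x^2 + 675x + 3057.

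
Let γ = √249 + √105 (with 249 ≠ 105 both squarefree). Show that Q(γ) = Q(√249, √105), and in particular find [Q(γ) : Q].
[Q(γ) : Q] = 4 (equivalently, Q(γ) = Q(√249, √105))

Obviously Q(γ) ⊆ Q(√249, √105), and [Q(√249, √105):Q] = 4 (since 249, 105 are distinct squarefree integers > 1 with 26145 not a perfect square). To show equality we compute the minimal polynomial of γ. From γ = √249 + √105: γ^2 = 249 + 2√(26145) + 105 = 354 + 2√(26145), so γ^2 - 354 = 2√(26145); squaring, (γ^2 - 354)^2 = 4·26145, i.e. γ^4 - 708γ^2 + 125316 - 104580 = 0, i.e. γ^4 - 708γ^2 + 20736 = 0. So γ is a root of x^4 - 708x^2 + 20736. This polynomial is irreducible over Q: it has no rational root (each ±√249 ± √105 is irrational), and any factorization into two quadratics over Q would force √(26145) ∈ Q (pairing opposite roots) or √249, √105 ∈ Q (other pairings), all impossible. Hence [Q(γ):Q] = 4 = [Q(√249, √105):Q], so Q(γ) = Q(√249, √105).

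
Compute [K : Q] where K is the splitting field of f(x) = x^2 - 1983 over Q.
[K : Q] = 2

f(x) = x^2 - 1983 factors as (x - √1983)(x + √1983). The splitting field is K = Q(√1983). Since 1983 is squarefree and > 1, it is not a perfect square, so x^2 - 1983 is irreducible over Q and [Q(√1983) : Q] = 2. Hence [K : Q] = 2.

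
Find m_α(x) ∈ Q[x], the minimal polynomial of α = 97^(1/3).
m_α(x) = x^3 - 97

α satisfies α^3 = 97, so x^3 - 97 annihilates α. By the rational root test, a rational root p/q (in lowest terms) of x^3 - 97 would satisfy p^3 = 97 q^3, forcing q = 1 and p^3 = 97; but 97 is not a perfect cube, contradiction. A monic cubic over Q with no rational root is irreducible (any nontrivial factorization would include a linear factor). Hence x^3 - 97 is the minimal polynomial of α, and in particular [Q(α):Q] = 3.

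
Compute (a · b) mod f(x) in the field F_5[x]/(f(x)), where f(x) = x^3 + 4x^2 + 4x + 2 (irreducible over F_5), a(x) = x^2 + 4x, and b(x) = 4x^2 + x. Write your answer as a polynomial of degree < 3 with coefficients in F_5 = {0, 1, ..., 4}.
a · b ≡ 4x^2 + 3x + 3 (mod f(x))

Multiply in F_5[x]: a(x)·b(x) = (x^2 + 4x)·(4x^2 + x) = 4x^4 + 2x^3 + 4x^2. This has degree ≥ 3, so divide by f(x) over F_5: 4x^4 + 2x^3 + 4x^2 = (4x + 1)·(x^3 + 4x^2 + 4x + 2) + (4x^2 + 3x + 3). Hence a·b ≡ 4x^2 + 3x + 3 (mod f). (F_5[x]/(f) is a field with 5^3 = 125 elements since f is irreducible of degree 3.)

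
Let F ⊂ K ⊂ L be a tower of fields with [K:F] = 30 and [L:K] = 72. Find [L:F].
[L:F] = 2160

The tower law says that for any tower of field extensions F ⊂ K ⊂ L with finite degrees, [L:F] = [L:K] · [K:F]. Here this gives [L:F] = 72 · 30 = 2160.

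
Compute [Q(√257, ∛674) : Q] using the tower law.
[Q(√257, ∛674) : Q] = 6

Let L = Q(√257, ∛674). Since Q(√257) ⊂ L and [Q(√257):Q] = 2, the tower law gives 2 | [L:Q]. Likewise Q(∛674) ⊂ L with [Q(∛674):Q] = 3 (because 674 is not a perfect cube), so 3 | [L:Q]. As gcd(2,3) = 1, [L:Q] is divisible by 6. Conversely L is generated over Q by √257 and ∛674, so [L:Q] ≤ 2·3 = 6. Therefore [Q(√257, ∛674) : Q] = 6.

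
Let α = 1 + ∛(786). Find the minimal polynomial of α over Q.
m_α(x) = x^3 - 3x^2 + 3x - 787

Set β = α - 1 = ∛(786), so β^3 = 786. Then (α - 1)^3 - 786 = 0, i.e. α is a root of g(x) = (x - 1)^3 - 786 = x^3 - 3x^2 + 3x - 787. Since g(x) = h(x - 1) where h(x) = x^3 - 786, and h is irreducible over Q (because 786 is not a perfect cube, so h has no rational root, and a monic cubic with no rational root is irreducible), g is also irreducible (irreducibility is preserved under the substitution x → x - 1). Hence m_α(x) = x^3 - 3x^2 + 3x - 787.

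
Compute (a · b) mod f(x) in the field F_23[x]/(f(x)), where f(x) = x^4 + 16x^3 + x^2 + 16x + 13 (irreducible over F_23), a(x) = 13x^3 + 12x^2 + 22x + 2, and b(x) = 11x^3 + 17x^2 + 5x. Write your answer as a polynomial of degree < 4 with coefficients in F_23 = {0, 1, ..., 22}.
a · b ≡ 2x^3 + 10x^2 + 17x + 20 (mod f(x))

Multiply in F_23[x]: a(x)·b(x) = (13x^3 + 12x^2 + 22x + 2)·(11x^3 + 17x^2 + 5x) = 5x^6 + 8x^5 + 5x^4 + 19x^3 + 6x^2 + 10x. This has degree ≥ 4, so divide by f(x) over F_23: 5x^6 + 8x^5 + 5x^4 + 19x^3 + 6x^2 + 10x = (5x^2 + 20x + 2)·(x^4 + 16x^3 + x^2 + 16x + 13) + (2x^3 + 10x^2 + 17x + 20). Hence a·b ≡ 2x^3 + 10x^2 + 17x + 20 (mod f). (F_23[x]/(f) is a field with 23^4 = 279841 elements since f is irreducible of degree 4.)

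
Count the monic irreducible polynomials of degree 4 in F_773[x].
There are 89260077078 monic irreducible polynomials of degree 4 over F_773

Each element of F_{773^4} that lies in no proper subfield is a root of exactly one monic irreducible of degree 4 over F_773, and each such polynomial has 4 distinct roots in F_{773^4}. By Möbius inversion the count is N_773(4) = (1/4) Σ_{d|4} μ(4/d) · 773^d = (1/4)(μ(4)·773^1 + μ(2)·773^2 + μ(1)·773^4) = 357040308312/4 = 89260077078.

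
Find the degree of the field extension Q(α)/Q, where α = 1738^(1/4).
[Q(α):Q] = 4

α is a root of x^4 - 1738. By Eisenstein's criterion at the prime p = 2 (which divides the constant term 1738 but p^2 = 4 does not, since 1738 is squarefree), x^4 - 1738 is irreducible over Q. Hence [Q(α):Q] = 4.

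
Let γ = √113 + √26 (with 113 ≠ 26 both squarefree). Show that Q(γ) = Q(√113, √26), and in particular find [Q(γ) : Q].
[Q(γ) : Q] = 4 (equivalently, Q(γ) = Q(√113, √26))

Obviously Q(γ) ⊆ Q(√113, √26), and [Q(√113, √26):Q] = 4 (since 113, 26 are distinct squarefree integers > 1 with 2938 not a perfect square). To show equality we compute the minimal polynomial of γ. From γ = √113 + √26: γ^2 = 113 + 2√(2938) + 26 = 139 + 2√(2938), so γ^2 - 139 = 2√(2938); squaring, (γ^2 - 139)^2 = 4·2938, i.e. γ^4 - 278γ^2 + 19321 - 11752 = 0, i.e. γ^4 - 278γ^2 + 7569 = 0. So γ is a root of x^4 - 278x^2 + 7569. This polynomial is irreducible over Q: it has no rational root (each ±√113 ± √26 is irrational), and any factorization into two quadratics over Q would force √(2938) ∈ Q (pairing opposite roots) or √113, √26 ∈ Q (other pairings), all impossible. Hence [Q(γ):Q] = 4 = [Q(√113, √26):Q], so Q(γ) = Q(√113, √26).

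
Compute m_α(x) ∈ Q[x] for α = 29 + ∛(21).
m_α(x) = x^3 - 87x^2 + 2523x - 24410

Set β = α - 29 = ∛(21), so β^3 = 21. Then (α - 29)^3 - 21 = 0, i.e. α is a root of g(x) = (x - 29)^3 - 21 = x^3 - 87x^2 + 2523x - 24410. Since g(x) = h(x - 29) where h(x) = x^3 - 21, and h is irreducible over Q (because 21 is not a perfect cube, so h has no rational root, and a monic cubic with no rational root is irreducible), g is also irreducible (irreducibility is preserved under the substitution x → x - 29). Hence m_α(x) = x^3 - 87x^2 + 2523x - 24410.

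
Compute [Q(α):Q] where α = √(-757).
[Q(α):Q] = 2

[Q(α):Q] equals the degree of the minimal polynomial of α. Here α^2 = -757 and x^2 + 757 is irreducible (d = -757 is squarefree, ≠ 1, hence not a square), so deg(m_α) = 2. Thus [Q(α):Q] = 2.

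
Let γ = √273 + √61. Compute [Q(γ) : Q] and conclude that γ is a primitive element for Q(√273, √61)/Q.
[Q(γ) : Q] = 4 (equivalently, Q(γ) = Q(√273, √61))

Obviously Q(γ) ⊆ Q(√273, √61), and [Q(√273, √61):Q] = 4 (since 273, 61 are distinct squarefree integers > 1 with 16653 not a perfect square). To show equality we compute the minimal polynomial of γ. From γ = √273 + √61: γ^2 = 273 + 2√(16653) + 61 = 334 + 2√(16653), so γ^2 - 334 = 2√(16653); squaring, (γ^2 - 334)^2 = 4·16653, i.e. γ^4 - 668γ^2 + 111556 - 66612 = 0, i.e. γ^4 - 668γ^2 + 44944 = 0. So γ is a root of x^4 - 668x^2 + 44944. This polynomial is irreducible over Q: it has no rational root (each ±√273 ± √61 is irrational), and any factorization into two quadratics over Q would force √(16653) ∈ Q (pairing opposite roots) or √273, √61 ∈ Q (other pairings), all impossible. Hence [Q(γ):Q] = 4 = [Q(√273, √61):Q], so Q(γ) = Q(√273, √61).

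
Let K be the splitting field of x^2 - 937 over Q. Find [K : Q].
[K : Q] = 2

f(x) = x^2 - 937 factors as (x - √937)(x + √937). The splitting field is K = Q(√937). Since 937 is squarefree and > 1, it is not a perfect square, so x^2 - 937 is irreducible over Q and [Q(√937) : Q] = 2. Hence [K : Q] = 2.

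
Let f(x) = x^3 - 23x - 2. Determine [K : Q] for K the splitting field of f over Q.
[K : Q] = 6

By the rational root test, any rational root of the monic integer polynomial f(x) = x^3 - 23x - 2 must be an integer dividing the constant term -2, i.e. one of ±{1, 2}. Evaluating: f(1) = -24, f(-1) = 20, f(2) = -40, f(-2) = 36; none is 0, so f has no rational root and is therefore irreducible over Q (a cubic with no linear factor over a field is irreducible). For an irreducible cubic, the Galois group is A_3 or S_3 according as the discriminant disc(f) = -4a^3 - 27b^2 = -4·(-23)^3 - 27·(-2)^2 = 48560 is or is not a square in Q. Here disc(f) = 48560 is not a perfect square in Q, so the Galois group of f over Q is not contained in A_3 and must be all of S_3. The splitting field has degree |S_3| = 6 over Q, so [K : Q] = 6.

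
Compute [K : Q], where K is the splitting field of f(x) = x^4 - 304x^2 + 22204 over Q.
[K : Q] = 4

Solving the quadratic in x^2: x^2 = (304 ± √(304^2 - 4·22204))/2 = (304 ± √3600)/2 = (304 ± 60)/2, giving x^2 = 122 or x^2 = 182. So f(x) = (x^2 - 122)(x^2 - 182) and the roots of f are ±√122, ±√182. Hence the splitting field is K = Q(√122, √182). Since 122 and 182 are distinct squarefree integers > 1, their product 22204 is not a perfect square, so √182 ∉ Q(√122). By the tower law [K:Q] = [Q(√122,√182):Q(√122)] · [Q(√122):Q] = 2 · 2 = 4.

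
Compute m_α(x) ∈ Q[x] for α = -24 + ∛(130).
m_α(x) = x^3 + 72x^2 + 1728x + 13694

Set β = α + 24 = ∛(130), so β^3 = 130. Then (α + 24)^3 - 130 = 0, i.e. α is a root of g(x) = (x + 24)^3 - 130 = x^3 + 72x^2 + 1728x + 13694. Since g(x) = h(x + 24) where h(x) = x^3 - 130, and h is irreducible over Q (because 130 is not a perfect cube, so h has no rational root, and a monic cubic with no rational root is irreducible), g is also irreducible (irreducibility is preserved under the substitution x → x + 24). Hence m_α(x) = x^3 + 72x^2 + 1728x + 13694.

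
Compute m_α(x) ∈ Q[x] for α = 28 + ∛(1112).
m_α(x) = x^3 - 84x^2 + 2352x - 23064

Set β = α - 28 = ∛(1112), so β^3 = 1112. Then (α - 28)^3 - 1112 = 0, i.e. α is a root of g(x) = (x - 28)^3 - 1112 = x^3 - 84x^2 + 2352x - 23064. Since g(x) = h(x - 28) where h(x) = x^3 - 1112, and h is irreducible over Q (because 1112 is not a perfect cube, so h has no rational root, and a monic cubic with no rational root is irreducible), g is also irreducible (irreducibility is preserved under the substitution x → x - 28). Hence m_α(x) = x^3 - 84x^2 + 2352x - 23064.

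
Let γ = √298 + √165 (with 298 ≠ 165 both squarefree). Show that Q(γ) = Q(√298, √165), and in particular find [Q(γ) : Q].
[Q(γ) : Q] = 4 (equivalently, Q(γ) = Q(√298, √165))

Obviously Q(γ) ⊆ Q(√298, √165), and [Q(√298, √165):Q] = 4 (since 298, 165 are distinct squarefree integers > 1 with 49170 not a perfect square). To show equality we compute the minimal polynomial of γ. From γ = √298 + √165: γ^2 = 298 + 2√(49170) + 165 = 463 + 2√(49170), so γ^2 - 463 = 2√(49170); squaring, (γ^2 - 463)^2 = 4·49170, i.e. γ^4 - 926γ^2 + 214369 - 196680 = 0, i.e. γ^4 - 926γ^2 + 17689 = 0. So γ is a root of x^4 - 926x^2 + 17689. This polynomial is irreducible over Q: it has no rational root (each ±√298 ± √165 is irrational), and any factorization into two quadratics over Q would force √(49170) ∈ Q (pairing opposite roots) or √298, √165 ∈ Q (other pairings), all impossible. Hence [Q(γ):Q] = 4 = [Q(√298, √165):Q], so Q(γ) = Q(√298, √165).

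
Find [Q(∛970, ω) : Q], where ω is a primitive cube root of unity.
[Q(∛970, ω) : Q] = 6

[Q(∛970):Q] = 3 (min poly x^3 - 970, irreducible since 970 is not a perfect cube). [Q(ω):Q] = 2 (min poly x^2 + x + 1). Since Q(∛970) ⊂ R and ω ∉ R, we have ω ∉ Q(∛970), so x^2 + x + 1 remains irreducible over Q(∛970) and [Q(∛970, ω) : Q(∛970)] = 2. By the tower law, [Q(∛970, ω) : Q] = 3 · 2 = 6. (In fact Q(∛970, ω) is the splitting field of x^3 - 970 over Q.)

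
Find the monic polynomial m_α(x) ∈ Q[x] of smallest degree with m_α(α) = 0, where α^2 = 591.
m_α(x) = x^2 - 591

α satisfies α^2 - 591 = 0, so x^2 - 591 annihilates α. Since d = 591 is squarefree and ≠ 1, it is not a perfect square in Q, so x^2 - 591 has no rational root and is therefore irreducible over Q (a degree-2 polynomial over a field is irreducible iff it has no root). Hence m_α(x) = x^2 - 591.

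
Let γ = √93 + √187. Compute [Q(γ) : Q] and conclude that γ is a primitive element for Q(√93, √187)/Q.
[Q(γ) : Q] = 4 (equivalently, Q(γ) = Q(√93, √187))

Obviously Q(γ) ⊆ Q(√93, √187), and [Q(√93, √187):Q] = 4 (since 93, 187 are distinct squarefree integers > 1 with 17391 not a perfect square). To show equality we compute the minimal polynomial of γ. From γ = √93 + √187: γ^2 = 93 + 2√(17391) + 187 = 280 + 2√(17391), so γ^2 - 280 = 2√(17391); squaring, (γ^2 - 280)^2 = 4·17391, i.e. γ^4 - 560γ^2 + 78400 - 69564 = 0, i.e. γ^4 - 560γ^2 + 8836 = 0. So γ is a root of x^4 - 560x^2 + 8836. This polynomial is irreducible over Q: it has no rational root (each ±√93 ± √187 is irrational), and any factorization into two quadratics over Q would force √(17391) ∈ Q (pairing opposite roots) or √93, √187 ∈ Q (other pairings), all impossible. Hence [Q(γ):Q] = 4 = [Q(√93, √187):Q], so Q(γ) = Q(√93, √187).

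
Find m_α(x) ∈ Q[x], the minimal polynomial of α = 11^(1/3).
m_α(x) = x^3 - 11

α satisfies α^3 = 11, so x^3 - 11 annihilates α. By the rational root test, a rational root p/q (in lowest terms) of x^3 - 11 would satisfy p^3 = 11 q^3, forcing q = 1 and p^3 = 11; but 11 is not a perfect cube, contradiction. A monic cubic over Q with no rational root is irreducible (any nontrivial factorization would include a linear factor). Hence x^3 - 11 is the minimal polynomial of α, and in particular [Q(α):Q] = 3.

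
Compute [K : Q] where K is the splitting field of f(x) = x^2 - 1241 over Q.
[K : Q] = 2

f(x) = x^2 - 1241 factors as (x - √1241)(x + √1241). The splitting field is K = Q(√1241). Since 1241 is squarefree and > 1, it is not a perfect square, so x^2 - 1241 is irreducible over Q and [Q(√1241) : Q] = 2. Hence [K : Q] = 2.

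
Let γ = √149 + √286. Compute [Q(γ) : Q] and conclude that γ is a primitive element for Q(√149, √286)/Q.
[Q(γ) : Q] = 4 (equivalently, Q(γ) = Q(√149, √286))

Obviously Q(γ) ⊆ Q(√149, √286), and [Q(√149, √286):Q] = 4 (since 149, 286 are distinct squarefree integers > 1 with 42614 not a perfect square). To show equality we compute the minimal polynomial of γ. From γ = √149 + √286: γ^2 = 149 + 2√(42614) + 286 = 435 + 2√(42614), so γ^2 - 435 = 2√(42614); squaring, (γ^2 - 435)^2 = 4·42614, i.e. γ^4 - 870γ^2 + 189225 - 170456 = 0, i.e. γ^4 - 870γ^2 + 18769 = 0. So γ is a root of x^4 - 870x^2 + 18769. This polynomial is irreducible over Q: it has no rational root (each ±√149 ± √286 is irrational), and any factorization into two quadratics over Q would force √(42614) ∈ Q (pairing opposite roots) or √149, √286 ∈ Q (other pairings), all impossible. Hence [Q(γ):Q] = 4 = [Q(√149, √286):Q], so Q(γ) = Q(√149, √286).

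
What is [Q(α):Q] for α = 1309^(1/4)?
[Q(α):Q] = 4

α is a root of x^4 - 1309. By Eisenstein's criterion at the prime p = 7 (which divides the constant term 1309 but p^2 = 49 does not, since 1309 is squarefree), x^4 - 1309 is irreducible over Q. Hence [Q(α):Q] = 4.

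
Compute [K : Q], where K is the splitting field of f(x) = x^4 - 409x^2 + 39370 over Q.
[K : Q] = 4

Solving the quadratic in x^2: x^2 = (409 ± √(409^2 - 4·39370))/2 = (409 ± √9801)/2 = (409 ± 99)/2, giving x^2 = 155 or x^2 = 254. So f(x) = (x^2 - 155)(x^2 - 254) and the roots of f are ±√155, ±√254. Hence the splitting field is K = Q(√155, √254). Since 155 and 254 are distinct squarefree integers > 1, their product 39370 is not a perfect square, so √254 ∉ Q(√155). By the tower law [K:Q] = [Q(√155,√254):Q(√155)] · [Q(√155):Q] = 2 · 2 = 4.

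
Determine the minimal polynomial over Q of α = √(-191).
m_α(x) = x^2 + 191

α satisfies α^2 + 191 = 0, so x^2 + 191 annihilates α. Since d = -191 is squarefree and ≠ 1, it is not a perfect square in Q, so x^2 + 191 has no rational root and is therefore irreducible over Q (a degree-2 polynomial over a field is irreducible iff it has no root). Hence m_α(x) = x^2 + 191.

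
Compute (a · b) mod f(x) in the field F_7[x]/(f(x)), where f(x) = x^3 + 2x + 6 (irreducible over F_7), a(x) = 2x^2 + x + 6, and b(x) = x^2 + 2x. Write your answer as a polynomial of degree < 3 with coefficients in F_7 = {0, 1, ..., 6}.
a · b ≡ 4x^2 + 4x + 5 (mod f(x))

Multiply in F_7[x]: a(x)·b(x) = (2x^2 + x + 6)·(x^2 + 2x) = 2x^4 + 5x^3 + x^2 + 5x. This has degree ≥ 3, so divide by f(x) over F_7: 2x^4 + 5x^3 + x^2 + 5x = (2x + 5)·(x^3 + 2x + 6) + (4x^2 + 4x + 5). Hence a·b ≡ 4x^2 + 4x + 5 (mod f). (F_7[x]/(f) is a field with 7^3 = 343 elements since f is irreducible of degree 3.)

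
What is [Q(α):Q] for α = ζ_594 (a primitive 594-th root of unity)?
[Q(α):Q] = 180

The minimal polynomial of ζ_594 over Q is the 594-th cyclotomic polynomial Φ_594(x), which is irreducible over Q and has degree φ(594) = 180. Hence [Q(α):Q] = φ(594) = 180.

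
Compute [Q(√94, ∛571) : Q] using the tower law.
[Q(√94, ∛571) : Q] = 6

Let L = Q(√94, ∛571). Since Q(√94) ⊂ L and [Q(√94):Q] = 2, the tower law gives 2 | [L:Q]. Likewise Q(∛571) ⊂ L with [Q(∛571):Q] = 3 (because 571 is not a perfect cube), so 3 | [L:Q]. As gcd(2,3) = 1, [L:Q] is divisible by 6. Conversely L is generated over Q by √94 and ∛571, so [L:Q] ≤ 2·3 = 6. Therefore [Q(√94, ∛571) : Q] = 6.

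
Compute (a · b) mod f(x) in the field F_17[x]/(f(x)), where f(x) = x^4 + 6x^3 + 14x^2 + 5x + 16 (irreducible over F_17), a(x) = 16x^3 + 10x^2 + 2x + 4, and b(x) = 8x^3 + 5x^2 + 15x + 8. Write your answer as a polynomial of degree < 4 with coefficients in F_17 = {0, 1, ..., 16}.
a · b ≡ 14x^3 + 9x^2 + 14x + 1 (mod f(x))

Multiply in F_17[x]: a(x)·b(x) = (16x^3 + 10x^2 + 2x + 4)·(8x^3 + 5x^2 + 15x + 8) = 9x^6 + 7x^5 + 14x^3 + 11x^2 + 8x + 15. This has degree ≥ 4, so divide by f(x) over F_17: 9x^6 + 7x^5 + 14x^3 + 11x^2 + 8x + 15 = (9x^2 + 4x + 3)·(x^4 + 6x^3 + 14x^2 + 5x + 16) + (14x^3 + 9x^2 + 14x + 1). Hence a·b ≡ 14x^3 + 9x^2 + 14x + 1 (mod f). (F_17[x]/(f) is a field with 17^4 = 83521 elements since f is irreducible of degree 4.)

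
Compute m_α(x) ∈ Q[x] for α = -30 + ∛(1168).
m_α(x) = x^3 + 90x^2 + 2700x + 25832

Set β = α + 30 = ∛(1168), so β^3 = 1168. Then (α + 30)^3 - 1168 = 0, i.e. α is a root of g(x) = (x + 30)^3 - 1168 = x^3 + 90x^2 + 2700x + 25832. Since g(x) = h(x + 30) where h(x) = x^3 - 1168, and h is irreducible over Q (because 1168 is not a perfect cube, so h has no rational root, and a monic cubic with no rational root is irreducible), g is also irreducible (irreducibility is preserved under the substitution x → x + 30). Hence m_α(x) = x^3 + 90x^2 + 2700x + 25832.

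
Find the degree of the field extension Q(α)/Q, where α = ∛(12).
[Q(α):Q] = 3

The minimal polynomial of α is x^3 - 12, irreducible over Q since 12 is not a perfect cube (so x^3 - 12 has no rational root). Hence [Q(α):Q] = deg(m_α) = 3.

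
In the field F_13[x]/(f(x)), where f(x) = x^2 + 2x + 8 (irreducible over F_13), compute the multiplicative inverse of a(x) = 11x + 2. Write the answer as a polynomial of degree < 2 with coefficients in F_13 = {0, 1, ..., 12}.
a(x)^(-1) ≡ 3x + 9 (mod f(x))

Since f is irreducible over F_13, F_13[x]/(f) is a field and a(x) ≠ 0 has an inverse. Apply the extended Euclidean algorithm to f(x) and a(x) in F_13[x]: f(x) = (6x + 5)·a(x) + (11). The last nonzero remainder is the constant 11 = gcd(f, a) in F_13. Back-substituting through the division chain expresses 11 = s(x)·a(x) + t(x)·f(x) with s(x) ≡ 7x + 8 (mod f), so (7x + 8)·a(x) ≡ 11 (mod f). Multiplying by 11^(-1) ≡ 6 in F_13 gives a(x)^(-1) ≡ 6·(7x + 8) ≡ 3x + 9 (mod f). Check: (11x + 2)·(3x + 9) = 7x^2 + x + 5 ≡ 1 (mod x^2 + 2x + 8).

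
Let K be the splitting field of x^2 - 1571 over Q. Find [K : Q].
[K : Q] = 2

f(x) = x^2 - 1571 factors as (x - √1571)(x + √1571). The splitting field is K = Q(√1571). Since 1571 is squarefree and > 1, it is not a perfect square, so x^2 - 1571 is irreducible over Q and [Q(√1571) : Q] = 2. Hence [K : Q] = 2.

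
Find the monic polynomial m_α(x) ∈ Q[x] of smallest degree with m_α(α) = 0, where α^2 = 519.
m_α(x) = x^2 - 519

α satisfies α^2 - 519 = 0, so x^2 - 519 annihilates α. Since d = 519 is squarefree and ≠ 1, it is not a perfect square in Q, so x^2 - 519 has no rational root and is therefore irreducible over Q (a degree-2 polynomial over a field is irreducible iff it has no root). Hence m_α(x) = x^2 - 519.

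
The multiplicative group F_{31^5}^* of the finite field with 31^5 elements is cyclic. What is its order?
|F_{31^5}^*| = 28629150

F_{31^5} has 31^5 = 28629151 elements; its multiplicative group consists of all nonzero elements, so |F_{31^5}^*| = 28629151 - 1 = 28629150. (It is cyclic since any finite subgroup of the multiplicative group of a field is cyclic.)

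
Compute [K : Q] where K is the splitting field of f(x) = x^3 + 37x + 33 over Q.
[K : Q] = 6

By the rational root test, any rational root of the monic integer polynomial f(x) = x^3 + 37x + 33 must be an integer dividing the constant term 33, i.e. one of ±{1, 3, 11, 33}. Evaluating: f(1) = 71, f(-1) = -5, f(3) = 171, f(-3) = -105, f(11) = 1771, f(-11) = -1705, f(33) = 37191, f(-33) = -37125; none is 0, so f has no rational root and is therefore irreducible over Q (a cubic with no linear factor over a field is irreducible). For an irreducible cubic, the Galois group is A_3 or S_3 according as the discriminant disc(f) = -4a^3 - 27b^2 = -4·(37)^3 - 27·(33)^2 = -232015 is or is not a square in Q. Here disc(f) = -232015 is not a perfect square in Q, so the Galois group of f over Q is not contained in A_3 and must be all of S_3. The splitting field has degree |S_3| = 6 over Q, so [K : Q] = 6.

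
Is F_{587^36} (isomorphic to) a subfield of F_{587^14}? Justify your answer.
No: F_{587^36} is not a subfield of F_{587^14}

F_{p^m} embeds in F_{p^n} iff m | n. Here 36 ∤ 14 (since 14 = 0·36 + 14 with remainder 14 ≠ 0), so F_{587^36} is not a subfield of F_{587^14}. Equivalently: if it were, the tower law would give 36 = [F_{587^36}:F_587] dividing [F_{587^14}:F_587] = 14, contradiction.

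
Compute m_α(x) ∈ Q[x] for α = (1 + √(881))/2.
m_α(x) = x^2 - x - 220

From 2α - 1 = √(881), squaring gives (2α - 1)^2 = 881, i.e. 4α^2 - 4α + 1 = 881, so α^2 - α + (1 - 881)/4 = 0. Since 881 ≡ 1 (mod 4), (1 - 881)/4 = -220 ∈ Z. The polynomial x^2 - x - 220 has discriminant 1 - 4·(-220) = 881, which is not a perfect square in Q (d = 881 is squarefree and ≠ 1), so x^2 - x - 220 is irreducible over Q. It is the minimal polynomial of α.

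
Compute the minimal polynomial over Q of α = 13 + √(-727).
m_α(x) = x^2 - 26x + 896

From α - 13 = √(-727), squaring gives (α - 13)^2 = -727, i.e. α^2 - 26α + 169 = -727, so α^2 - 26α + 896 = 0. The discriminant of x^2 - 26x + 896 is (-26)^2 - 4·(896) = 676 - 3584 = -2908, and 4·(-727) is not a perfect square in Q since -727 is squarefree and ≠ 1. Hence x^2 - 26x + 896 is irreducible over Q and is the minimal polynomial of α.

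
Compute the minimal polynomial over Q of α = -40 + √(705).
m_α(x) = x^2 + 80x + 895

From α + 40 = √(705), squaring gives (α + 40)^2 = 705, i.e. α^2 + 80α + 1600 = 705, so α^2 + 80α + 895 = 0. The discriminant of x^2 + 80x + 895 is (80)^2 - 4·(895) = 6400 - 3580 = 2820, and 4·(705) is not a perfect square in Q since 705 is squarefree and ≠ 1. Hence x^2 + 80x + 895 is irreducible over Q and is the minimal polynomial of α.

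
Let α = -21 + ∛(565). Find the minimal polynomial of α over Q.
m_α(x) = x^3 + 63x^2 + 1323x + 8696

Set β = α + 21 = ∛(565), so β^3 = 565. Then (α + 21)^3 - 565 = 0, i.e. α is a root of g(x) = (x + 21)^3 - 565 = x^3 + 63x^2 + 1323x + 8696. Since g(x) = h(x + 21) where h(x) = x^3 - 565, and h is irreducible over Q (because 565 is not a perfect cube, so h has no rational root, and a monic cubic with no rational root is irreducible), g is also irreducible (irreducibility is preserved under the substitution x → x + 21). Hence m_α(x) = x^3 + 63x^2 + 1323x + 8696.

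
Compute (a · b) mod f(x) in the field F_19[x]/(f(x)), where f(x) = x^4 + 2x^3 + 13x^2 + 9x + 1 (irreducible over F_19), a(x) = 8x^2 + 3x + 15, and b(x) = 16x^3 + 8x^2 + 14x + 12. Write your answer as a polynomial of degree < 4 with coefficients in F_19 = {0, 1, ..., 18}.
a · b ≡ 7x^3 + 9x^2 + 8x + 1 (mod f(x))

Multiply in F_19[x]: a(x)·b(x) = (8x^2 + 3x + 15)·(16x^3 + 8x^2 + 14x + 12) = 14x^5 + 17x^4 + 15x^3 + 11x^2 + 18x + 9. This has degree ≥ 4, so divide by f(x) over F_19: 14x^5 + 17x^4 + 15x^3 + 11x^2 + 18x + 9 = (14x + 8)·(x^4 + 2x^3 + 13x^2 + 9x + 1) + (7x^3 + 9x^2 + 8x + 1). Hence a·b ≡ 7x^3 + 9x^2 + 8x + 1 (mod f). (F_19[x]/(f) is a field with 19^4 = 130321 elements since f is irreducible of degree 4.)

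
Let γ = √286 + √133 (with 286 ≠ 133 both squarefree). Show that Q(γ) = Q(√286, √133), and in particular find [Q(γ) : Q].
[Q(γ) : Q] = 4 (equivalently, Q(γ) = Q(√286, √133))

Obviously Q(γ) ⊆ Q(√286, √133), and [Q(√286, √133):Q] = 4 (since 286, 133 are distinct squarefree integers > 1 with 38038 not a perfect square). To show equality we compute the minimal polynomial of γ. From γ = √286 + √133: γ^2 = 286 + 2√(38038) + 133 = 419 + 2√(38038), so γ^2 - 419 = 2√(38038); squaring, (γ^2 - 419)^2 = 4·38038, i.e. γ^4 - 838γ^2 + 175561 - 152152 = 0, i.e. γ^4 - 838γ^2 + 23409 = 0. So γ is a root of x^4 - 838x^2 + 23409. This polynomial is irreducible over Q: it has no rational root (each ±√286 ± √133 is irrational), and any factorization into two quadratics over Q would force √(38038) ∈ Q (pairing opposite roots) or √286, √133 ∈ Q (other pairings), all impossible. Hence [Q(γ):Q] = 4 = [Q(√286, √133):Q], so Q(γ) = Q(√286, √133).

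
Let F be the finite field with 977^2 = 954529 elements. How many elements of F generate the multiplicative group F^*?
There are φ(954528) = 311040 primitive elements

F_q^* is cyclic of order q - 1 = 954528. A cyclic group of order m has exactly φ(m) generators. Here m = 954528 = 2^5 · 3 · 61 · 163, so the number of primitive elements is φ(954528) = 311040.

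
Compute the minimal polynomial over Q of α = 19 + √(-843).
m_α(x) = x^2 - 38x + 1204

From α - 19 = √(-843), squaring gives (α - 19)^2 = -843, i.e. α^2 - 38α + 361 = -843, so α^2 - 38α + 1204 = 0. The discriminant of x^2 - 38x + 1204 is (-38)^2 - 4·(1204) = 1444 - 4816 = -3372, and 4·(-843) is not a perfect square in Q since -843 is squarefree and ≠ 1. Hence x^2 - 38x + 1204 is irreducible over Q and is the minimal polynomial of α.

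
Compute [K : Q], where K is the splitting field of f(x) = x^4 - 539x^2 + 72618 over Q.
[K : Q] = 4

Solving the quadratic in x^2: x^2 = (539 ± √(539^2 - 4·72618))/2 = (539 ± √49)/2 = (539 ± 7)/2, giving x^2 = 273 or x^2 = 266. So f(x) = (x^2 - 273)(x^2 - 266) and the roots of f are ±√273, ±√266. Hence the splitting field is K = Q(√273, √266). Since 273 and 266 are distinct squarefree integers > 1, their product 72618 is not a perfect square, so √266 ∉ Q(√273). By the tower law [K:Q] = [Q(√273,√266):Q(√273)] · [Q(√273):Q] = 2 · 2 = 4.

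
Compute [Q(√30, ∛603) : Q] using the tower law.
[Q(√30, ∛603) : Q] = 6

Let L = Q(√30, ∛603). Since Q(√30) ⊂ L and [Q(√30):Q] = 2, the tower law gives 2 | [L:Q]. Likewise Q(∛603) ⊂ L with [Q(∛603):Q] = 3 (because 603 is not a perfect cube), so 3 | [L:Q]. As gcd(2,3) = 1, [L:Q] is divisible by 6. Conversely L is generated over Q by √30 and ∛603, so [L:Q] ≤ 2·3 = 6. Therefore [Q(√30, ∛603) : Q] = 6.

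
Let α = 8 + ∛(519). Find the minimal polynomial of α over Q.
m_α(x) = x^3 - 24x^2 + 192x - 1031

Set β = α - 8 = ∛(519), so β^3 = 519. Then (α - 8)^3 - 519 = 0, i.e. α is a root of g(x) = (x - 8)^3 - 519 = x^3 - 24x^2 + 192x - 1031. Since g(x) = h(x - 8) where h(x) = x^3 - 519, and h is irreducible over Q (because 519 is not a perfect cube, so h has no rational root, and a monic cubic with no rational root is irreducible), g is also irreducible (irreducibility is preserved under the substitution x → x - 8). Hence m_α(x) = x^3 - 24x^2 + 192x - 1031.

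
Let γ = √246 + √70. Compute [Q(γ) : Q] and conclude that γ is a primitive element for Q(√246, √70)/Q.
[Q(γ) : Q] = 4 (equivalently, Q(γ) = Q(√246, √70))

Obviously Q(γ) ⊆ Q(√246, √70), and [Q(√246, √70):Q] = 4 (since 246, 70 are distinct squarefree integers > 1 with 17220 not a perfect square). To show equality we compute the minimal polynomial of γ. From γ = √246 + √70: γ^2 = 246 + 2√(17220) + 70 = 316 + 2√(17220), so γ^2 - 316 = 2√(17220); squaring, (γ^2 - 316)^2 = 4·17220, i.e. γ^4 - 632γ^2 + 99856 - 68880 = 0, i.e. γ^4 - 632γ^2 + 30976 = 0. So γ is a root of x^4 - 632x^2 + 30976. This polynomial is irreducible over Q: it has no rational root (each ±√246 ± √70 is irrational), and any factorization into two quadratics over Q would force √(17220) ∈ Q (pairing opposite roots) or √246, √70 ∈ Q (other pairings), all impossible. Hence [Q(γ):Q] = 4 = [Q(√246, √70):Q], so Q(γ) = Q(√246, √70).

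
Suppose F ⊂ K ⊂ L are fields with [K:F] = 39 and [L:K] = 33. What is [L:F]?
[L:F] = 1287

The tower law says that for any tower of field extensions F ⊂ K ⊂ L with finite degrees, [L:F] = [L:K] · [K:F]. Here this gives [L:F] = 33 · 39 = 1287.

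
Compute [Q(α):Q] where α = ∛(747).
[Q(α):Q] = 3

The minimal polynomial of α is x^3 - 747, irreducible over Q since 747 is not a perfect cube (so x^3 - 747 has no rational root). Hence [Q(α):Q] = deg(m_α) = 3.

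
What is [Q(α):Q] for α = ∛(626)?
[Q(α):Q] = 3

The minimal polynomial of α is x^3 - 626, irreducible over Q since 626 is not a perfect cube (so x^3 - 626 has no rational root). Hence [Q(α):Q] = deg(m_α) = 3.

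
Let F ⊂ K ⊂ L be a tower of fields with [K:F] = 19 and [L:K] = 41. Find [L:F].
[L:F] = 779

The tower law says that for any tower of field extensions F ⊂ K ⊂ L with finite degrees, [L:F] = [L:K] · [K:F]. Here this gives [L:F] = 41 · 19 = 779.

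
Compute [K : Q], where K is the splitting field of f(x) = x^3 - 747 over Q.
[K : Q] = 6

The roots of x^3 - 747 are ∛747, ω∛747, ω^2∛747 where ω = e^(2πi/3) is a primitive cube root of unity, so K = Q(∛747, ω). Now [Q(∛747):Q] = 3 (since 747 is not a perfect cube, x^3 - 747 is irreducible) and [Q(ω):Q] = 2. Both 2 and 3 divide [K:Q], and [K:Q] ≤ 3·2 = 6, so [K:Q] = 6. (Equivalently: Q(∛747) ⊂ R but ω ∉ R, so [K : Q(∛747)] = 2.)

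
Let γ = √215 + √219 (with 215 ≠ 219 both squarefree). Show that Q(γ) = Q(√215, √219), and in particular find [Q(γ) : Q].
[Q(γ) : Q] = 4 (equivalently, Q(γ) = Q(√215, √219))

Obviously Q(γ) ⊆ Q(√215, √219), and [Q(√215, √219):Q] = 4 (since 215, 219 are distinct squarefree integers > 1 with 47085 not a perfect square). To show equality we compute the minimal polynomial of γ. From γ = √215 + √219: γ^2 = 215 + 2√(47085) + 219 = 434 + 2√(47085), so γ^2 - 434 = 2√(47085); squaring, (γ^2 - 434)^2 = 4·47085, i.e. γ^4 - 868γ^2 + 188356 - 188340 = 0, i.e. γ^4 - 868γ^2 + 16 = 0. So γ is a root of x^4 - 868x^2 + 16. This polynomial is irreducible over Q: it has no rational root (each ±√215 ± √219 is irrational), and any factorization into two quadratics over Q would force √(47085) ∈ Q (pairing opposite roots) or √215, √219 ∈ Q (other pairings), all impossible. Hence [Q(γ):Q] = 4 = [Q(√215, √219):Q], so Q(γ) = Q(√215, √219).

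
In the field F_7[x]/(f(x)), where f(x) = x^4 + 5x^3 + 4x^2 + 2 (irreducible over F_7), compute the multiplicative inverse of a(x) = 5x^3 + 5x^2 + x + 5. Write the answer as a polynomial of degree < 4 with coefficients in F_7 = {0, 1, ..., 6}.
a(x)^(-1) ≡ 6x^3 + 4x^2 + 5x + 6 (mod f(x))

Since f is irreducible over F_7, F_7[x]/(f) is a field and a(x) ≠ 0 has an inverse. Apply the extended Euclidean algorithm to f(x) and a(x) in F_7[x]: f(x) = (3x + 5)·a(x) + (4x^2 + x + 5);  a(x) = (3x + 4)·(4x^2 + x + 5) + (3x + 6);  (4x^2 + x + 5) = (6x)·(3x + 6) + (5). The last nonzero remainder is the constant 5 = gcd(f, a) in F_7. Back-substituting through the division chain expresses 5 = s(x)·a(x) + t(x)·f(x) with s(x) ≡ 2x^3 + 6x^2 + 4x + 2 (mod f), so (2x^3 + 6x^2 + 4x + 2)·a(x) ≡ 5 (mod f). Multiplying by 5^(-1) ≡ 3 in F_7 gives a(x)^(-1) ≡ 3·(2x^3 + 6x^2 + 4x + 2) ≡ 6x^3 + 4x^2 + 5x + 6 (mod f). Check: (5x^3 + 5x^2 + x + 5)·(6x^3 + 4x^2 + 5x + 6) = 2x^6 + x^5 + 2x^4 + 5x^3 + 6x^2 + 3x + 2 ≡ 1 (mod x^4 + 5x^3 + 4x^2 + 2).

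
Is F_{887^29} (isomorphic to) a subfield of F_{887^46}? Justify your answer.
No: F_{887^29} is not a subfield of F_{887^46}

F_{p^m} embeds in F_{p^n} iff m | n. Here 29 ∤ 46 (since 46 = 1·29 + 17 with remainder 17 ≠ 0), so F_{887^29} is not a subfield of F_{887^46}. Equivalently: if it were, the tower law would give 29 = [F_{887^29}:F_887] dividing [F_{887^46}:F_887] = 46, contradiction.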